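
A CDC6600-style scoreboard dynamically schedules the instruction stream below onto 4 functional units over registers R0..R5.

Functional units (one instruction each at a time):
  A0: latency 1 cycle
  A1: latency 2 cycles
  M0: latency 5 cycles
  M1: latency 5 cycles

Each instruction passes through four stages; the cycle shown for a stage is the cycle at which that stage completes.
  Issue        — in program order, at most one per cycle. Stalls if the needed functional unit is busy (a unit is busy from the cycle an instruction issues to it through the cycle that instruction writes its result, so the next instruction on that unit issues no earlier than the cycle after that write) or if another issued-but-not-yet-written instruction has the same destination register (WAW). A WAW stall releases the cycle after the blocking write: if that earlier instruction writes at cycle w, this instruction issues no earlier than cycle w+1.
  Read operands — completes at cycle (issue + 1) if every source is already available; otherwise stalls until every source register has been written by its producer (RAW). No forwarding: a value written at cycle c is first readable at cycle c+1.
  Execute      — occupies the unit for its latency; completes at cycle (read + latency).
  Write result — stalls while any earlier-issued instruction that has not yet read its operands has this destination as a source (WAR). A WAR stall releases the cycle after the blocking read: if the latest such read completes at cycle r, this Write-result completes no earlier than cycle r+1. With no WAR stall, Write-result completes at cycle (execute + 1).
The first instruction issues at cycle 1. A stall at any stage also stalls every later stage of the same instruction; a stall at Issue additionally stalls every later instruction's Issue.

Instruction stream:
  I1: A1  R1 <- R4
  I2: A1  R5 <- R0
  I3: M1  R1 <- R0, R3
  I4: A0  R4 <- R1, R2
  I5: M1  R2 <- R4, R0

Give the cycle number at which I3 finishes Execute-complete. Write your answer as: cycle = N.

cycle = 13

t=1  I1 dispatched to A1
t=2  I1 operands ready
t=4  I1 complete
t=5  R1←I1
t=6  I2 dispatched to A1
t=7  I2 operands ready, I3 dispatched to M1
t=8  I3 operands ready, I4 dispatched to A0
t=9  I2 complete
t=10  R5←I2
t=13  I3 complete
t=14  R1←I3
t=15  I4 operands ready, I5 dispatched to M1
t=16  I4 complete
t=17  R4←I4
t=18  I5 operands ready
t=23  I5 complete
t=24  R2←I5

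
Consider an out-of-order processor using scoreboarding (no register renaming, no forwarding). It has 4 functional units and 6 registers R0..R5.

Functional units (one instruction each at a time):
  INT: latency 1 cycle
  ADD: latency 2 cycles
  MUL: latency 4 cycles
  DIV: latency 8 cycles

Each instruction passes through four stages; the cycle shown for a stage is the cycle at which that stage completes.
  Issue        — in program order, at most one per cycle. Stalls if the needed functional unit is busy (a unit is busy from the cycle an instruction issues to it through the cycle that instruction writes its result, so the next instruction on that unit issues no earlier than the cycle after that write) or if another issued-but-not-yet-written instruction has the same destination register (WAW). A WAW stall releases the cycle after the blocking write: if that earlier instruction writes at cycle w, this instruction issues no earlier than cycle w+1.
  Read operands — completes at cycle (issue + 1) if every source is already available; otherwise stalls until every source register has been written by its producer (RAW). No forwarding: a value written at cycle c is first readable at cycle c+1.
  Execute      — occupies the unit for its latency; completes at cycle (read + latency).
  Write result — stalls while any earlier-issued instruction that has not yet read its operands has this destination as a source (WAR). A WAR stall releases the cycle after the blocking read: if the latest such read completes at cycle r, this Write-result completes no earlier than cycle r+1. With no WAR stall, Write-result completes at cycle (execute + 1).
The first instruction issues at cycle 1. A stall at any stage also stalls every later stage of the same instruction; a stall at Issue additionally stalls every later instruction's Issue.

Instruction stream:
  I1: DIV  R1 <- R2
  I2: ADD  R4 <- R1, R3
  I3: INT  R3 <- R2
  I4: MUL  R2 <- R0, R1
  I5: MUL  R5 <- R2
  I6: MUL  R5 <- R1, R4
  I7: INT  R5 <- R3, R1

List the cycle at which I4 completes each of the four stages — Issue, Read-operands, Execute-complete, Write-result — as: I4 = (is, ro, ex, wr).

cycle 1: issue I1 (DIV)
cycle 2: I1 read-ops; issue I2 (ADD)
cycle 3: issue I3 (INT)
cycle 4: I3 read-ops; issue I4 (MUL)
cycle 5: I3 finished on INT
cycle 10: I1 finished on DIV
cycle 11: I1→R1
cycle 12: I2 read-ops; I4 read-ops
cycle 13: I3→R3
cycle 14: I2 finished on ADD
cycle 15: I2→R4
cycle 16: I4 finished on MUL
cycle 17: I4→R2
cycle 18: issue I5 (MUL)
cycle 19: I5 read-ops
cycle 23: I5 finished on MUL
cycle 24: I5→R5
cycle 25: issue I6 (MUL)
cycle 26: I6 read-ops
cycle 30: I6 finished on MUL
cycle 31: I6→R5
cycle 32: issue I7 (INT)
cycle 33: I7 read-ops
cycle 34: I7 finished on INT
cycle 35: I7→R5

I4 = (4, 12, 16, 17)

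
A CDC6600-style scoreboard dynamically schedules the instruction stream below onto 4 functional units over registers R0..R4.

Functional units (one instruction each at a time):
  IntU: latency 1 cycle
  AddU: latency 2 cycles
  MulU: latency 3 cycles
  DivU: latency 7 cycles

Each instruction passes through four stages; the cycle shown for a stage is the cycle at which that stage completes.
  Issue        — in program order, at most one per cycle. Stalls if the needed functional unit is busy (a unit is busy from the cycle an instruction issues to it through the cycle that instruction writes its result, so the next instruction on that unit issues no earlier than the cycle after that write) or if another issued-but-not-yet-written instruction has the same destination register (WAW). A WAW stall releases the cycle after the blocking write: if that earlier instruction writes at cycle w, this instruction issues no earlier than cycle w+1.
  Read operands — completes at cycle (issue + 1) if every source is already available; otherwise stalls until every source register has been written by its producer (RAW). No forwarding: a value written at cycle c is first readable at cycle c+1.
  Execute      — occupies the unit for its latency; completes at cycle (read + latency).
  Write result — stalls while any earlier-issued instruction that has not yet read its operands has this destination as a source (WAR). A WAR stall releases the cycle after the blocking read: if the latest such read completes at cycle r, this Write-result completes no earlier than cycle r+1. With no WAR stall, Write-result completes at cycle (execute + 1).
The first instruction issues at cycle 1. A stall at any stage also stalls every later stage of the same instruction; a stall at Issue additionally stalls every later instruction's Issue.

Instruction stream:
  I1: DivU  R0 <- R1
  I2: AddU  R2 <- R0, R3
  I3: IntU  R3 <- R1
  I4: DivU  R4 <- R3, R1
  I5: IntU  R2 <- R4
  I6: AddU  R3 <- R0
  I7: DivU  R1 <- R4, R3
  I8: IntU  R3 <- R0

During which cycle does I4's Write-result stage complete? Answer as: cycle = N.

I1  is:1  ro:2  ex:9  wr:10
I2  is:2  ro:11  ex:13  wr:14  — RAW R0: wait I1 write@10
I3  is:3  ro:4  ex:5  wr:12  — WAR R3: wait I2 read@11
I4  is:11  ro:13  ex:20  wr:21  — struct: DivU busy until I1 writes@10, RAW R3: wait I3 write@12
I5  is:15  ro:22  ex:23  wr:24  — WAW R2: wait I2 write@14, RAW R4: wait I4 write@21
I6  is:16  ro:17  ex:19  wr:20
I7  is:22  ro:23  ex:30  wr:31  — struct: DivU busy until I4 writes@21
I8  is:25  ro:26  ex:27  wr:28  — struct: IntU busy until I5 writes@24

cycle = 21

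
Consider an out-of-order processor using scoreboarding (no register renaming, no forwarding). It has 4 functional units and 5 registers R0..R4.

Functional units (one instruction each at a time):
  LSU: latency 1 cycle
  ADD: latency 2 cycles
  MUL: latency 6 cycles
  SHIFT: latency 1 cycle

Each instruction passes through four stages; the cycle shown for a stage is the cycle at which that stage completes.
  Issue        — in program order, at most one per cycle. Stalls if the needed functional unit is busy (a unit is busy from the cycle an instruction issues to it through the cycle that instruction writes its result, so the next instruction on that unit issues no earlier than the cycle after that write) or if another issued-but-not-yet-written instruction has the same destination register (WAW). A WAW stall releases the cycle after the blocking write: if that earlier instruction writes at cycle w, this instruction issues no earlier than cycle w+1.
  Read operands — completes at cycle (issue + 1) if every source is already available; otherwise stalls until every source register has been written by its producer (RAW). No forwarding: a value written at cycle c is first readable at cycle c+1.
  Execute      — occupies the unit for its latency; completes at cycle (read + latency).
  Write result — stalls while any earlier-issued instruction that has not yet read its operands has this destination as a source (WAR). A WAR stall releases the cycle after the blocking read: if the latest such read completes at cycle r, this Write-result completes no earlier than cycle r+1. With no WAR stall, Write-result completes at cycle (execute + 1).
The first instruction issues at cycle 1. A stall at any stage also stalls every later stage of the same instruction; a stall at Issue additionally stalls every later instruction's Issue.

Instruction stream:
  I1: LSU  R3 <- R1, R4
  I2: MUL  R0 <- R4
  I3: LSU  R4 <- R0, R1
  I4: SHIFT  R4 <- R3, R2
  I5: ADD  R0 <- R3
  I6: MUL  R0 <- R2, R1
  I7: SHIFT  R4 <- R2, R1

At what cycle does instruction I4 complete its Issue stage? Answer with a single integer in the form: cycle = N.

cycle = 14

cycle 1: I1 issues→LSU
cycle 2: I1 reads · I2 issues→MUL
cycle 3: I1 exec-done · I2 reads
cycle 4: I1 writes R3
cycle 5: I3 issues→LSU
cycle 9: I2 exec-done
cycle 10: I2 writes R0
cycle 11: I3 reads
cycle 12: I3 exec-done
cycle 13: I3 writes R4
cycle 14: I4 issues→SHIFT
cycle 15: I4 reads · I5 issues→ADD
cycle 16: I4 exec-done · I5 reads
cycle 17: I4 writes R4
cycle 18: I5 exec-done
cycle 19: I5 writes R0
cycle 20: I6 issues→MUL
cycle 21: I6 reads · I7 issues→SHIFT
cycle 22: I7 reads
cycle 23: I7 exec-done
cycle 24: I7 writes R4
cycle 27: I6 exec-done
cycle 28: I6 writes R0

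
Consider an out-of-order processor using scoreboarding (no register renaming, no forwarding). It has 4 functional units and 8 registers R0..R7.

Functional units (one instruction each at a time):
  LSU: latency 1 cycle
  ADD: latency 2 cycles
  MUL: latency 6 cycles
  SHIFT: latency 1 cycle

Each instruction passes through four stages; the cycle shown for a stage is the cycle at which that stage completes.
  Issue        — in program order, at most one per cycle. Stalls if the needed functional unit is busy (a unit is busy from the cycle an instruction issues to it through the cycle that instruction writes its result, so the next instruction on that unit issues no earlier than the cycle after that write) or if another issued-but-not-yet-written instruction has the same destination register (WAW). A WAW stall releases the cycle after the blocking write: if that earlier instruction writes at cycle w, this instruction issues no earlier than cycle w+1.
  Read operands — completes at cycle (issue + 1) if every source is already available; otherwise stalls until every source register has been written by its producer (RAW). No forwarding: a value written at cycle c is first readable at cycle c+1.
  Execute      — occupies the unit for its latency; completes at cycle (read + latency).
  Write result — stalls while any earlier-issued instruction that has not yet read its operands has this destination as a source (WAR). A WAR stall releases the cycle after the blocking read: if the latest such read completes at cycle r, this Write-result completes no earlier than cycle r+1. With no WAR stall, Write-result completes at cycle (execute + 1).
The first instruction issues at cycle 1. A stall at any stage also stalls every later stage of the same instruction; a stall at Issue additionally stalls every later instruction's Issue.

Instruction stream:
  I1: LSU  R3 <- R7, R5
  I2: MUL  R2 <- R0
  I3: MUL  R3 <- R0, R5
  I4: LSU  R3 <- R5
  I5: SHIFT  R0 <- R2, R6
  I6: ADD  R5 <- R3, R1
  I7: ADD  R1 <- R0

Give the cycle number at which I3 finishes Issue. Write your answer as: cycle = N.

cycle = 11

[I1] 1/2/3/4
[I2] 2/3/9/10
[I3] 11/12/18/19  (struct: MUL busy until I2 writes@10)
[I4] 20/21/22/23  (WAW R3: wait I3 write@19)
[I5] 21/22/23/24
[I6] 22/24/26/27  (RAW R3: wait I4 write@23)
[I7] 28/29/31/32  (struct: ADD busy until I6 writes@27)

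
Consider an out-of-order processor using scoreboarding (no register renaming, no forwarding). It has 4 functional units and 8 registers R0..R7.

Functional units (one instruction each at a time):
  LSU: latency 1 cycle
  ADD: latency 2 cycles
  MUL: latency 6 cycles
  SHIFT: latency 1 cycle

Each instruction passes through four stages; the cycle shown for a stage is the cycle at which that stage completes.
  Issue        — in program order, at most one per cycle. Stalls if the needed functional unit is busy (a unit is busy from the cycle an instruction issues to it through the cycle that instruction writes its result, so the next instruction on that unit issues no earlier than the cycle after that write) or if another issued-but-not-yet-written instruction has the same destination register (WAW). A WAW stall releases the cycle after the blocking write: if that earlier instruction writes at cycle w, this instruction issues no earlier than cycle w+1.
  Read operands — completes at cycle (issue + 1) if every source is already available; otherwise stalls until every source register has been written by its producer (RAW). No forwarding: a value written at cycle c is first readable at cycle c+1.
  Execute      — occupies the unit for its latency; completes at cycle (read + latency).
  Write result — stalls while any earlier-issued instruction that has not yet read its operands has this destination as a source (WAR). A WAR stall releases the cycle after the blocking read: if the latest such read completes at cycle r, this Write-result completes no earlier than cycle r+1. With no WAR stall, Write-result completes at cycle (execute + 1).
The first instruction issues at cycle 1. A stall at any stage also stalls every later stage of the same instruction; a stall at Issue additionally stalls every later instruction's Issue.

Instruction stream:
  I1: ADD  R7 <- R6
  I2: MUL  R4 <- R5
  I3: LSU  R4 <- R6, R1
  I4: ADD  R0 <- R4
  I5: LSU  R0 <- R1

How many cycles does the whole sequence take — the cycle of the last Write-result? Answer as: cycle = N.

  I1 | 1 | 2 | 4 | 5
  I2 | 2 | 3 | 9 | 10
  I3 | 11 | 12 | 13 | 14   WAW R4: wait I2 write@10
  I4 | 12 | 15 | 17 | 18   RAW R4: wait I3 write@14
  I5 | 19 | 20 | 21 | 22   WAW R0: wait I4 write@18

cycle = 22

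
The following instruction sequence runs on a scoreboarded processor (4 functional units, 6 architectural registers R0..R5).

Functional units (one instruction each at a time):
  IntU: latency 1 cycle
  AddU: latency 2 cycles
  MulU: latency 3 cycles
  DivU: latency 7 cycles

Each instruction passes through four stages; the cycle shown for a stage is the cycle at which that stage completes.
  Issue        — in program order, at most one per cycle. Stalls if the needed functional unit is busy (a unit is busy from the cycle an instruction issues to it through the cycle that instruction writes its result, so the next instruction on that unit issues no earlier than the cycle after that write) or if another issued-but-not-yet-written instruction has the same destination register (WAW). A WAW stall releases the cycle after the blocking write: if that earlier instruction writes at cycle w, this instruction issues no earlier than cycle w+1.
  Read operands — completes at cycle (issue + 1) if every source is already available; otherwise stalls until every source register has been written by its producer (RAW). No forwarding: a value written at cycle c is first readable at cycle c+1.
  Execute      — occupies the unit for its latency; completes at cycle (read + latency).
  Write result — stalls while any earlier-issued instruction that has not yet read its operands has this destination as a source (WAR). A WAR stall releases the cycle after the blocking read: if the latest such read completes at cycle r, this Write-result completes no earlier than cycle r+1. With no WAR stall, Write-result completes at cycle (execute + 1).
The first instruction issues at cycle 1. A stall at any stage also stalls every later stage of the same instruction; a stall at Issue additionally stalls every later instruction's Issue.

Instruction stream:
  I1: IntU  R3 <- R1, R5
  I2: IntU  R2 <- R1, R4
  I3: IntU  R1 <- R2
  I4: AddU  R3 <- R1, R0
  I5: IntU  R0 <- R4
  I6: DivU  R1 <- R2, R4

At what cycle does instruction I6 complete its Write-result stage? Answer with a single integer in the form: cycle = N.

cycle = 23

[1] issue I1 (IntU)
[2] I1 read-ops
[3] I1 finished on IntU
[4] I1→R3
[5] issue I2 (IntU)
[6] I2 read-ops
[7] I2 finished on IntU
[8] I2→R2
[9] issue I3 (IntU)
[10] I3 read-ops · issue I4 (AddU)
[11] I3 finished on IntU
[12] I3→R1
[13] I4 read-ops · issue I5 (IntU)
[14] I5 read-ops · issue I6 (DivU)
[15] I4 finished on AddU · I5 finished on IntU · I6 read-ops
[16] I4→R3 · I5→R0
[22] I6 finished on DivU
[23] I6→R1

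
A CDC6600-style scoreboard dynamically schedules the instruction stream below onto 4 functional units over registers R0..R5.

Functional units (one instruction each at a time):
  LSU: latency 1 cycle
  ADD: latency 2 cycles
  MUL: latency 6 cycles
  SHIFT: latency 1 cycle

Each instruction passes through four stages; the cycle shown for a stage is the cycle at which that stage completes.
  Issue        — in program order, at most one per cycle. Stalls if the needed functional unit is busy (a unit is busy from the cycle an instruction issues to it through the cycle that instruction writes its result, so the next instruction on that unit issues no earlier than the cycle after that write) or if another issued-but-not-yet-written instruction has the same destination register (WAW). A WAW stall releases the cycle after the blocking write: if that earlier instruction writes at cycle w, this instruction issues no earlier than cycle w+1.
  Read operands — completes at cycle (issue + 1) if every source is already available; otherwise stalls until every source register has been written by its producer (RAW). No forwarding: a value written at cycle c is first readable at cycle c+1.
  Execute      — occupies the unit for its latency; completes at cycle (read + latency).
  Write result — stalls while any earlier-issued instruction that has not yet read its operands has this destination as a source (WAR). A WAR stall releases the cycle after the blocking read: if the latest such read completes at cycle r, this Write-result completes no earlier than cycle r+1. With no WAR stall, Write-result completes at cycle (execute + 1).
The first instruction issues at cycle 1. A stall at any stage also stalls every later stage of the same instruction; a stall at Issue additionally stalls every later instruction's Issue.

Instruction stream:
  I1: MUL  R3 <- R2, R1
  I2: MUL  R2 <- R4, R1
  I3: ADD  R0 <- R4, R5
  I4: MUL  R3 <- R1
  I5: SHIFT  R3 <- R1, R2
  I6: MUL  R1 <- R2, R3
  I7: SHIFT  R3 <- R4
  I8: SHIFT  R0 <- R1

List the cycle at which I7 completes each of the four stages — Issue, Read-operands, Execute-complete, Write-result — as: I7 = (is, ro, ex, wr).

[1] I1 issues→MUL
[2] I1 reads
[8] I1 exec-done
[9] I1 writes R3
[10] I2 issues→MUL
[11] I2 reads, I3 issues→ADD
[12] I3 reads
[14] I3 exec-done
[15] I3 writes R0
[17] I2 exec-done
[18] I2 writes R2
[19] I4 issues→MUL
[20] I4 reads
[26] I4 exec-done
[27] I4 writes R3
[28] I5 issues→SHIFT
[29] I5 reads, I6 issues→MUL
[30] I5 exec-done
[31] I5 writes R3
[32] I6 reads, I7 issues→SHIFT
[33] I7 reads
[34] I7 exec-done
[35] I7 writes R3
[36] I8 issues→SHIFT
[38] I6 exec-done
[39] I6 writes R1
[40] I8 reads
[41] I8 exec-done
[42] I8 writes R0

I7 = (32, 33, 34, 35)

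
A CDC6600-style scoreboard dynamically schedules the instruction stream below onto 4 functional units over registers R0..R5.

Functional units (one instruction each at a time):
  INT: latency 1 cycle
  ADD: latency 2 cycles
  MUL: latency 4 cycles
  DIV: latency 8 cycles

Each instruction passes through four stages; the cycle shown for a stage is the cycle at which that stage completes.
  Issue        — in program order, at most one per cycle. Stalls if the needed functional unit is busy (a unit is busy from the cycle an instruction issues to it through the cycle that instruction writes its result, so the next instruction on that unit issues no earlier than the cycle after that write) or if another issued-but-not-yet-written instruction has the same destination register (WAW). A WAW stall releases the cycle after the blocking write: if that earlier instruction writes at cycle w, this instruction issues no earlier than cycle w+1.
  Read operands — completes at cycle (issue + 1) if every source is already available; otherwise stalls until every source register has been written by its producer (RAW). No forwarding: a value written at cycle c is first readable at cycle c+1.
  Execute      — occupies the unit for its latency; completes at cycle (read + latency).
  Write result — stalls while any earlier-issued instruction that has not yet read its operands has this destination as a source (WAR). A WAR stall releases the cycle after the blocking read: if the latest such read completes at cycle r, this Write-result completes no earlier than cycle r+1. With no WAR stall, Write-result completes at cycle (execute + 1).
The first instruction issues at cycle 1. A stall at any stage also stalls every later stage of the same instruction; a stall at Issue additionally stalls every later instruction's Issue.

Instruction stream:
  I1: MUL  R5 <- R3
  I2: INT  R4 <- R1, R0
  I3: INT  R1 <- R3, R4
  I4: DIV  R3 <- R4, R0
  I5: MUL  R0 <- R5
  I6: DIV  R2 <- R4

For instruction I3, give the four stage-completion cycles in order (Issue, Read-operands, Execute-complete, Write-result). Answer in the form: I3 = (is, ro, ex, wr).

I3 = (6, 7, 8, 9)

I1: IS=1 RO=2 EX=6 WR=7
I2: IS=2 RO=3 EX=4 WR=5
I3: IS=6 RO=7 EX=8 WR=9  [struct: INT busy until I2 writes@5]
I4: IS=7 RO=8 EX=16 WR=17
I5: IS=8 RO=9 EX=13 WR=14
I6: IS=18 RO=19 EX=27 WR=28  [struct: DIV busy until I4 writes@17]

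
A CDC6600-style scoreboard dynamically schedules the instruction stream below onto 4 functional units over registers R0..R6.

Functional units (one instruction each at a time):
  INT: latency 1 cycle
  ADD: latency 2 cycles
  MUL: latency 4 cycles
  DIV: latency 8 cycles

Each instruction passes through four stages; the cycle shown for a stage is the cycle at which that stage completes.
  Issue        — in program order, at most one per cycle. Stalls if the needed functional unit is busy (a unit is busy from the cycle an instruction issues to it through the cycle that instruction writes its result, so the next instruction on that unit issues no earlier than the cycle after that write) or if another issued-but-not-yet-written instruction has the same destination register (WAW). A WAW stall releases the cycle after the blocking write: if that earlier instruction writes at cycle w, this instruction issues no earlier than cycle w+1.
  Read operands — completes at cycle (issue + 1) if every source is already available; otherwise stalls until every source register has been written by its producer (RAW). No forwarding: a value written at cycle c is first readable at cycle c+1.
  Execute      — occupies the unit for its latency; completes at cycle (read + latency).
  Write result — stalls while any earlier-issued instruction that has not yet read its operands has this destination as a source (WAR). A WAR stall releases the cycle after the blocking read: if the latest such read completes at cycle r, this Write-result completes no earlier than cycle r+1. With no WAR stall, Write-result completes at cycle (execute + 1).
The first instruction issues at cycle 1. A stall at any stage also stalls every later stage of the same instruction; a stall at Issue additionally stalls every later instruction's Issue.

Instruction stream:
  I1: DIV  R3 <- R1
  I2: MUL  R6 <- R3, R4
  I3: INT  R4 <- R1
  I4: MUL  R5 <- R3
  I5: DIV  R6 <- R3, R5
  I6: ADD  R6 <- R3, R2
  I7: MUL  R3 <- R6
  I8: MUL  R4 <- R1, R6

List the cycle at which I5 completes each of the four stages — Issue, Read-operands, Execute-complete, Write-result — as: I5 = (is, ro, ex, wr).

1) issue 1, read 2, done 10, write 11
2) issue 2, read 12, done 16, write 17  <RAW R3: wait I1 write@11>
3) issue 3, read 4, done 5, write 13  <WAR R4: wait I2 read@12>
4) issue 18, read 19, done 23, write 24  <struct: MUL busy until I2 writes@17>
5) issue 19, read 25, done 33, write 34  <RAW R5: wait I4 write@24>
6) issue 35, read 36, done 38, write 39  <WAW R6: wait I5 write@34>
7) issue 36, read 40, done 44, write 45  <RAW R6: wait I6 write@39>
8) issue 46, read 47, done 51, write 52  <struct: MUL busy until I7 writes@45>

I5 = (19, 25, 33, 34)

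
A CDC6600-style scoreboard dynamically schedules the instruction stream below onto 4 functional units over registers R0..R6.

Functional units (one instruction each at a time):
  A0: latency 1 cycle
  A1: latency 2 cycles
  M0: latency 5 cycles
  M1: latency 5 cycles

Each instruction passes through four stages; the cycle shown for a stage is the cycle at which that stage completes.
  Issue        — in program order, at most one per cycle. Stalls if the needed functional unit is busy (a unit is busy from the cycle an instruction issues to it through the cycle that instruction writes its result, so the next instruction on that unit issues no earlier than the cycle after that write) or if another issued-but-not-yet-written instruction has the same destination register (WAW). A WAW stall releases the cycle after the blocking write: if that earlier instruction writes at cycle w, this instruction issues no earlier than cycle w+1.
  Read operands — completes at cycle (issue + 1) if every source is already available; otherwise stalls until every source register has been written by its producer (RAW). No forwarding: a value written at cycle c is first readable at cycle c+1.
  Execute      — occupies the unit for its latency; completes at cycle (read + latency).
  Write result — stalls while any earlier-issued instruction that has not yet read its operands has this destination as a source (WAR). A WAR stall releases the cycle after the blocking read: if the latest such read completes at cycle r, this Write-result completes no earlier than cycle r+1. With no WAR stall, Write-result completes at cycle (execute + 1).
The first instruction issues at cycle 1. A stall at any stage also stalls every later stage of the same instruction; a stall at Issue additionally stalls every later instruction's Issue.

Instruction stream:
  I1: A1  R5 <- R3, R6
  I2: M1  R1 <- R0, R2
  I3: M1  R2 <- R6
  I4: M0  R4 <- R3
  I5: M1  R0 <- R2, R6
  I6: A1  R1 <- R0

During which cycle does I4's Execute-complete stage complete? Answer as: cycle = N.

[1] I1 issues→A1
[2] I1 reads, I2 issues→M1
[3] I2 reads
[4] I1 exec-done
[5] I1 writes R5
[8] I2 exec-done
[9] I2 writes R1
[10] I3 issues→M1
[11] I3 reads, I4 issues→M0
[12] I4 reads
[16] I3 exec-done
[17] I3 writes R2, I4 exec-done
[18] I4 writes R4, I5 issues→M1
[19] I5 reads, I6 issues→A1
[24] I5 exec-done
[25] I5 writes R0
[26] I6 reads
[28] I6 exec-done
[29] I6 writes R1

cycle = 17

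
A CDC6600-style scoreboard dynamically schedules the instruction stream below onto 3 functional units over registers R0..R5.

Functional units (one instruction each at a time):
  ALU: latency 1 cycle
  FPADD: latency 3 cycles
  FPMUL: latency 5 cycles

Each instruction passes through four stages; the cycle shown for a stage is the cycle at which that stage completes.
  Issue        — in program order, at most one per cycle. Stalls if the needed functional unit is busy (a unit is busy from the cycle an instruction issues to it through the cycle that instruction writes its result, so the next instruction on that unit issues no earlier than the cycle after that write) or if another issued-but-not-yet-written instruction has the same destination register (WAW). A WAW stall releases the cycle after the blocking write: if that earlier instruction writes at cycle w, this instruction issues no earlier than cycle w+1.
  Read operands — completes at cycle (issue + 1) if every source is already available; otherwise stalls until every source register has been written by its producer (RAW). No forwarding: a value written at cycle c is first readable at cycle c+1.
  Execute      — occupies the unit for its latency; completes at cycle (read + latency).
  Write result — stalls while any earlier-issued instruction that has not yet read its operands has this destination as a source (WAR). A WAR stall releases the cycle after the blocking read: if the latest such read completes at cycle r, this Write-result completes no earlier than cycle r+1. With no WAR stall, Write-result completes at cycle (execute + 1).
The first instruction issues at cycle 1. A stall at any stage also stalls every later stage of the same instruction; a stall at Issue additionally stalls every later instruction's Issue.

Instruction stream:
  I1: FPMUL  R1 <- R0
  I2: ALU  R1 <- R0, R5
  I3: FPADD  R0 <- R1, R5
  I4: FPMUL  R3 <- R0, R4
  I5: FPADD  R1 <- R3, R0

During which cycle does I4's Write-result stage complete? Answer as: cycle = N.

cycle 1: I1 dispatched to FPMUL
cycle 2: I1 operands ready
cycle 7: I1 complete
cycle 8: R1←I1
cycle 9: I2 dispatched to ALU
cycle 10: I2 operands ready, I3 dispatched to FPADD
cycle 11: I2 complete, I4 dispatched to FPMUL
cycle 12: R1←I2
cycle 13: I3 operands ready
cycle 16: I3 complete
cycle 17: R0←I3
cycle 18: I4 operands ready, I5 dispatched to FPADD
cycle 23: I4 complete
cycle 24: R3←I4
cycle 25: I5 operands ready
cycle 28: I5 complete
cycle 29: R1←I5

cycle = 24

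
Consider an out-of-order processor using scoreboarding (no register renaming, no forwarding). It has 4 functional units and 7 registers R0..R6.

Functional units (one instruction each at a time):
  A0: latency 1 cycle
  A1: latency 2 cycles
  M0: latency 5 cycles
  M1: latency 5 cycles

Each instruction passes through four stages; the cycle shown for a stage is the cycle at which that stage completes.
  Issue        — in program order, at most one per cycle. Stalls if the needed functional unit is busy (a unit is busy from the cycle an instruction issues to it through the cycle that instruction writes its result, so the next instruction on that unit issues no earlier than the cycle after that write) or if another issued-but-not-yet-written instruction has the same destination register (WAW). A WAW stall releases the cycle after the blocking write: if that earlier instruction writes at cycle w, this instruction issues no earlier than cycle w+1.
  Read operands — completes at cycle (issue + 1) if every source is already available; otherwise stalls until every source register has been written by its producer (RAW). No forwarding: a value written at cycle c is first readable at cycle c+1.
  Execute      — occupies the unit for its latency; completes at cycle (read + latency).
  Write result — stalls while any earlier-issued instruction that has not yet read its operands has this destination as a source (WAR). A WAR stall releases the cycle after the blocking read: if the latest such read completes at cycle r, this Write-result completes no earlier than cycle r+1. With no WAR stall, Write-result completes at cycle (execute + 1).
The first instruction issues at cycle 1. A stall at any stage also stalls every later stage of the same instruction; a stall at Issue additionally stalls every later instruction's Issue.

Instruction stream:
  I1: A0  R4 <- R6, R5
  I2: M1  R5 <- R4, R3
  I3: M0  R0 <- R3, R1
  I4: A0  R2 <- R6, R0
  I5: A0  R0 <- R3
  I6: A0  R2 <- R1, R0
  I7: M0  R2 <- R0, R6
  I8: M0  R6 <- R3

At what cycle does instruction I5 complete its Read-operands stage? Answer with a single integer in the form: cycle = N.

t=1  I1→A0
t=2  I1 RO | I2→M1
t=3  I1 EX | I3→M0
t=4  I1 WR R4 | I3 RO
t=5  I2 RO | I4→A0
t=9  I3 EX
t=10  I2 EX | I3 WR R0
t=11  I2 WR R5 | I4 RO
t=12  I4 EX
t=13  I4 WR R2
t=14  I5→A0
t=15  I5 RO
t=16  I5 EX
t=17  I5 WR R0
t=18  I6→A0
t=19  I6 RO
t=20  I6 EX
t=21  I6 WR R2
t=22  I7→M0
t=23  I7 RO
t=28  I7 EX
t=29  I7 WR R2
t=30  I8→M0
t=31  I8 RO
t=36  I8 EX
t=37  I8 WR R6

cycle = 15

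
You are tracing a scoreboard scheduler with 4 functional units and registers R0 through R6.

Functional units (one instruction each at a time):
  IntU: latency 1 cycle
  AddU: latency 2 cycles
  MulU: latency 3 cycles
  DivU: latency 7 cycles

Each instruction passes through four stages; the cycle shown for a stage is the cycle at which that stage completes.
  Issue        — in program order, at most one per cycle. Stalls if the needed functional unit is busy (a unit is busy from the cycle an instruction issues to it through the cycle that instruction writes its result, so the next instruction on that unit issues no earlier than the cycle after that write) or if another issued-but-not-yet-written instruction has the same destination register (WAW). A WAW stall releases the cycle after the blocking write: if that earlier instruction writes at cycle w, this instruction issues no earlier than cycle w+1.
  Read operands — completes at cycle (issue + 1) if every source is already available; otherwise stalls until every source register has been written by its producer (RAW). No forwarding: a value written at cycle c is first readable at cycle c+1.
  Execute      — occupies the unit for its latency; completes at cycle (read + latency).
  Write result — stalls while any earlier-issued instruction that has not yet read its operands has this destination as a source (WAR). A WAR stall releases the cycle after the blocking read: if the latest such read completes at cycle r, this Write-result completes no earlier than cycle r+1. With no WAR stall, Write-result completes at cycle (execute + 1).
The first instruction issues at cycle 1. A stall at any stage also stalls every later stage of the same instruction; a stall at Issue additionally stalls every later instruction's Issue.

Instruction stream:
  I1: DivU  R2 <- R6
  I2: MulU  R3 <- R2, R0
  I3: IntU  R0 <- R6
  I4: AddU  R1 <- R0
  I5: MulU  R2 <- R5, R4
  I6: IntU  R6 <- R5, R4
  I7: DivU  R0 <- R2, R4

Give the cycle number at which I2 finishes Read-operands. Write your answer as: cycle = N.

I1: IS=1 RO=2 EX=9 WR=10
I2: IS=2 RO=11 EX=14 WR=15  [RAW R2: wait I1 write@10]
I3: IS=3 RO=4 EX=5 WR=12  [WAR R0: wait I2 read@11]
I4: IS=4 RO=13 EX=15 WR=16  [RAW R0: wait I3 write@12]
I5: IS=16 RO=17 EX=20 WR=21  [struct: MulU busy until I2 writes@15]
I6: IS=17 RO=18 EX=19 WR=20
I7: IS=18 RO=22 EX=29 WR=30  [RAW R2: wait I5 write@21]

cycle = 11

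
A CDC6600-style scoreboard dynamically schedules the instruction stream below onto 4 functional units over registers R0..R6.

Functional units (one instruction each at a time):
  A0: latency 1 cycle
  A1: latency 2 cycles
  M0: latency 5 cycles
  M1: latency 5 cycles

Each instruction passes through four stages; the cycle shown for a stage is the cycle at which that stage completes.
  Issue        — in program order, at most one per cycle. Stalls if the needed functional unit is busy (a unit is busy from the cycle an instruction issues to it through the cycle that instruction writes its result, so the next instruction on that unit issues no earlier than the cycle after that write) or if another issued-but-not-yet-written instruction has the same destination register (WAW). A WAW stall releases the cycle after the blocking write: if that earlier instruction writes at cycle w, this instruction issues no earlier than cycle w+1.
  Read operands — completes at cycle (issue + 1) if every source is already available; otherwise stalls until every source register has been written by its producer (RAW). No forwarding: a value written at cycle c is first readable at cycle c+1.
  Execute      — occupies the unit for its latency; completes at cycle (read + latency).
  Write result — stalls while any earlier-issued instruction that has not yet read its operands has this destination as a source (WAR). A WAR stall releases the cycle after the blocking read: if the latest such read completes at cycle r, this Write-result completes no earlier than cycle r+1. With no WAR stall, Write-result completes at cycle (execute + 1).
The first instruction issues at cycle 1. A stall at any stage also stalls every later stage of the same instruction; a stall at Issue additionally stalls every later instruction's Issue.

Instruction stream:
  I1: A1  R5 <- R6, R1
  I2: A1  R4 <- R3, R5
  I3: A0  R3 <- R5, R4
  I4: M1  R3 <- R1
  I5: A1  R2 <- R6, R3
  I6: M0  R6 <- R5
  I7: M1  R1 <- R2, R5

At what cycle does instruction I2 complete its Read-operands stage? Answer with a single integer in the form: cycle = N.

cycle 1: I1 dispatched to A1
cycle 2: I1 operands ready
cycle 4: I1 complete
cycle 5: R5←I1
cycle 6: I2 dispatched to A1
cycle 7: I2 operands ready | I3 dispatched to A0
cycle 9: I2 complete
cycle 10: R4←I2
cycle 11: I3 operands ready
cycle 12: I3 complete
cycle 13: R3←I3
cycle 14: I4 dispatched to M1
cycle 15: I4 operands ready | I5 dispatched to A1
cycle 16: I6 dispatched to M0
cycle 17: I6 operands ready
cycle 20: I4 complete
cycle 21: R3←I4
cycle 22: I5 operands ready | I6 complete | I7 dispatched to M1
cycle 23: R6←I6
cycle 24: I5 complete
cycle 25: R2←I5
cycle 26: I7 operands ready
cycle 31: I7 complete
cycle 32: R1←I7

cycle = 7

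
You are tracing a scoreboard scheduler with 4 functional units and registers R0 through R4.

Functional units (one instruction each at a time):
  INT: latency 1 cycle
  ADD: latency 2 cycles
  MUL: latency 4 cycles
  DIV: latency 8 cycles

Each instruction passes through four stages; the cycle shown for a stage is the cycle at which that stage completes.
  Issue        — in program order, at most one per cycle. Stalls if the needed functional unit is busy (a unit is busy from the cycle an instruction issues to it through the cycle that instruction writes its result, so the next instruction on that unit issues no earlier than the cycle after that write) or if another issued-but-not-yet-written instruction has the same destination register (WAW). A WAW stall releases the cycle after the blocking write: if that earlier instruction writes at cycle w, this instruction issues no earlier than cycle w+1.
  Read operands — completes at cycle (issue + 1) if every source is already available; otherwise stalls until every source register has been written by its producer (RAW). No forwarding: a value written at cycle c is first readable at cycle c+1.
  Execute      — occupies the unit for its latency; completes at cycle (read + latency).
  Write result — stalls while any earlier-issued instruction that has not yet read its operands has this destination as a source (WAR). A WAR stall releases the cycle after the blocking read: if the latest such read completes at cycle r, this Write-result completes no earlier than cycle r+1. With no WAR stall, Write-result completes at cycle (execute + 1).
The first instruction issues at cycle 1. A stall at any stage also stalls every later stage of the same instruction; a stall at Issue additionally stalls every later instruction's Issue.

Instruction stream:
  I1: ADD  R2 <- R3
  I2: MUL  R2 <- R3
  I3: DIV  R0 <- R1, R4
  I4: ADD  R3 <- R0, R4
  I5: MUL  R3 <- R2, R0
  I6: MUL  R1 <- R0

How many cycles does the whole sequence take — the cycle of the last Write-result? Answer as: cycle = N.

cycle = 35

[I1] 1/2/4/5
[I2] 6/7/11/12  (WAW R2: wait I1 write@5)
[I3] 7/8/16/17
[I4] 8/18/20/21  (RAW R0: wait I3 write@17)
[I5] 22/23/27/28  (WAW R3: wait I4 write@21)
[I6] 29/30/34/35  (struct: MUL busy until I5 writes@28)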